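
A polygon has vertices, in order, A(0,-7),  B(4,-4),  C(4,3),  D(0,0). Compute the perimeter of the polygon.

24

|AB| = √((4)² + (3)²) = √25 = 5
|BC| = √((0)² + (7)²) = √49 = 7
|CD| = √((-4)² + (-3)²) = √25 = 5
|DA| = √((0)² + (-7)²) = √49 = 7
Perimeter = 5 + 7 + 5 + 7 = 24.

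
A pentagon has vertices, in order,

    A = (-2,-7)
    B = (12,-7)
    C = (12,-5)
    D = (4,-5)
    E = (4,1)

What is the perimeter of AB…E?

|AB| = √((14)² + (0)²) = √196 = 14
|BC| = √((0)² + (2)²) = √4 = 2
|CD| = √((-8)² + (0)²) = √64 = 8
|DE| = √((0)² + (6)²) = √36 = 6
|EA| = √((-6)² + (-8)²) = √100 = 10
Perimeter = 14 + 2 + 8 + 6 + 10 = 40.

40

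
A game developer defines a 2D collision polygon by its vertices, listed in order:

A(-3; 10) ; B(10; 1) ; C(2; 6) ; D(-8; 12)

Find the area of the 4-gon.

Apply the shoelace formula: 2A = Σ (x_i·y_{i+1} − x_{i+1}·y_i), indices taken mod 4.
A→B: (-3)(1) − (10)(10) = -103
B→C: (10)(6) − (2)(1) = 58
C→D: (2)(12) − (-8)(6) = 72
D→A: (-8)(10) − (-3)(12) = -44
Σ = -17
Area = |Σ|/2 = 8.5.

8.5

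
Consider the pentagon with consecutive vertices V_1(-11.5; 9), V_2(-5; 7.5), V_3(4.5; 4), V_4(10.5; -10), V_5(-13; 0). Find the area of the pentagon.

214.5

Apply the surveyor's formula: 2A = Σ (x_i·y_{i+1} − x_{i+1}·y_i), indices taken mod 5.
Σ = (-41.25) + (-53.75) + (-87) + (-130) + (-117) = -429
Area = |Σ|/2 = 214.5.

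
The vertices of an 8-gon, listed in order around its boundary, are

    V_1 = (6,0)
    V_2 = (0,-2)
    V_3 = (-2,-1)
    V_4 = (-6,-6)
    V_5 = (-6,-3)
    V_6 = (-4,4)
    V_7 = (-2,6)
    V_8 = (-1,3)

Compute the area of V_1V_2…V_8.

49

Apply the shoelace (surveyor's) formula: 2A = Σ (x_i·y_{i+1} − x_{i+1}·y_i), indices taken mod 8.
V_1→V_2: (6)(-2) − (0)(0) = -12
V_2→V_3: (0)(-1) − (-2)(-2) = -4
V_3→V_4: (-2)(-6) − (-6)(-1) = 6
V_4→V_5: (-6)(-3) − (-6)(-6) = -18
V_5→V_6: (-6)(4) − (-4)(-3) = -36
V_6→V_7: (-4)(6) − (-2)(4) = -16
V_7→V_8: (-2)(3) − (-1)(6) = 0
V_8→V_1: (-1)(0) − (6)(3) = -18
Σ = -98
Area = |Σ|/2 = 49.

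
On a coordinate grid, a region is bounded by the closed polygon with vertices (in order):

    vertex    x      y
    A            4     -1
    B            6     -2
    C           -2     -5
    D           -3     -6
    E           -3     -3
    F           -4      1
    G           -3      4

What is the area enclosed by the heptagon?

Apply Gauss's area formula: 2A = Σ (x_i·y_{i+1} − x_{i+1}·y_i), indices taken mod 7.
Σ = (-2) + (-34) + (-3) + (-9) + (-15) + (-13) + (-13) = -89
Area = |Σ|/2 = 44.5.

44.5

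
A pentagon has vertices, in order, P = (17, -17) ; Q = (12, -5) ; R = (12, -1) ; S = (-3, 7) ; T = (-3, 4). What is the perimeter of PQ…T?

66

|PQ| = √((-5)² + (12)²) = √169 = 13
|QR| = √((0)² + (4)²) = √16 = 4
|RS| = √((-15)² + (8)²) = √289 = 17
|ST| = √((0)² + (-3)²) = √9 = 3
|TP| = √((20)² + (-21)²) = √841 = 29
Perimeter = 13 + 4 + 17 + 3 + 29 = 66.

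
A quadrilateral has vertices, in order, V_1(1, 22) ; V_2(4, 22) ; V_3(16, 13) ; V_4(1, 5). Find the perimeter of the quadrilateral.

52

|V_1V_2| = √((3)² + (0)²) = √9 = 3
|V_2V_3| = √((12)² + (-9)²) = √225 = 15
|V_3V_4| = √((-15)² + (-8)²) = √289 = 17
|V_4V_1| = √((0)² + (17)²) = √289 = 17
Perimeter = 3 + 15 + 17 + 17 = 52.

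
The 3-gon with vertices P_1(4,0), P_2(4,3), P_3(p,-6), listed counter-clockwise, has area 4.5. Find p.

1

The doubled signed area Σ (x_i y_{i+1} − x_{i+1} y_i) is linear in p.
With p=0 it equals 12; the coefficient of p is -3 (from the two edges through P_3).
So -3·p + 12 = 2·4.5 = 9 ⇒ p = 1.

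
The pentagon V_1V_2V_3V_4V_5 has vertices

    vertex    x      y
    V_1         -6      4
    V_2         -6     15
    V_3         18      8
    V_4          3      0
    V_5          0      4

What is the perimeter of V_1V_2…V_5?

|V_1V_2| = √((0)² + (11)²) = √121 = 11
|V_2V_3| = √((24)² + (-7)²) = √625 = 25
|V_3V_4| = √((-15)² + (-8)²) = √289 = 17
|V_4V_5| = √((-3)² + (4)²) = √25 = 5
|V_5V_1| = √((-6)² + (0)²) = √36 = 6
Perimeter = 11 + 25 + 17 + 5 + 6 = 64.

64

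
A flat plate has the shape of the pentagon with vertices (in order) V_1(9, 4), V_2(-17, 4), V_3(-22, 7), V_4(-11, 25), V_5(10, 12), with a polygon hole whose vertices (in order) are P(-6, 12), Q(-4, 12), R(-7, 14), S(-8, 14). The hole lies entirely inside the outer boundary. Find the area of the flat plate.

Outer boundary:
Apply the shoelace formula: 2A = Σ (x_i·y_{i+1} − x_{i+1}·y_i), indices taken mod 5.
Σ = (104) + (-31) + (-473) + (-382) + (-68) = -850
Area = |Σ|/2 = 425.
Hole:
Cross-terms: -24, 28, 14, -12  ⇒  Σ = 6
Area = |Σ|/2 = 3.
Net area = 425 − 3 = 422.

422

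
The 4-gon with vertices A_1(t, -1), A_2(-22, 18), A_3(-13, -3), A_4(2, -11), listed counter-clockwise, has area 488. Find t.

19

The doubled signed area Σ (x_i y_{i+1} − x_{i+1} y_i) is linear in t.
With t=0 it equals 425; the coefficient of t is 29 (from the two edges through A_1).
So 29·t + 425 = 2·488 = 976 ⇒ t = 19.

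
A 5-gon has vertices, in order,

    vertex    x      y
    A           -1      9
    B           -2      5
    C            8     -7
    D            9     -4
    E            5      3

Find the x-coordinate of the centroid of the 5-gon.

Apply the shoelace (surveyor's) formula. First the cross-terms c_i = x_i·y_{i+1} − x_{i+1}·y_i:
  13, -26, 31, 47, 48  ⇒  2A = 113, A = 56.5.
Then Σ (x_i + x_{i+1})·c_i = 1182, so x̄ = 1182 / (6·56.5) = 394/113.

394/113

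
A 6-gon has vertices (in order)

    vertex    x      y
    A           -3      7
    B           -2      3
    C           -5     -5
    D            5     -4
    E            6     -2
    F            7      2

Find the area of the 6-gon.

85

Σ = (5) + (25) + (45) + (14) + (26) + (55) = 170
Area = |Σ|/2 = 85.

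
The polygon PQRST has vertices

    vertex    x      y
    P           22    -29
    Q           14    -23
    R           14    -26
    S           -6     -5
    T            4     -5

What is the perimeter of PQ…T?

82

|PQ| = √((-8)² + (6)²) = √100 = 10
|QR| = √((0)² + (-3)²) = √9 = 3
|RS| = √((-20)² + (21)²) = √841 = 29
|ST| = √((10)² + (0)²) = √100 = 10
|TP| = √((18)² + (-24)²) = √900 = 30
Perimeter = 10 + 3 + 29 + 10 + 30 = 82.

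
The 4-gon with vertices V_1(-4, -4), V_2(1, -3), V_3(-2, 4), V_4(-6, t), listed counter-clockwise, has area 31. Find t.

The doubled signed area Σ (x_i y_{i+1} − x_{i+1} y_i) is linear in t.
With t=0 it equals 62; the coefficient of t is 2 (from the two edges through V_4).
So 2·t + 62 = 2·31 = 62 ⇒ t = 0.

0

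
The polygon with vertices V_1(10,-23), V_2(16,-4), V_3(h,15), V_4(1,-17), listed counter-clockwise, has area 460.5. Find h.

Write out the shoelace sum; only the two edges meeting at V_3 involve h:
2·Area = [(16·15 − h·(-4)) + (h·(-17) − 1·15)] + 475
       = -13·h + 700 = 921
⇒ h = -17.

-17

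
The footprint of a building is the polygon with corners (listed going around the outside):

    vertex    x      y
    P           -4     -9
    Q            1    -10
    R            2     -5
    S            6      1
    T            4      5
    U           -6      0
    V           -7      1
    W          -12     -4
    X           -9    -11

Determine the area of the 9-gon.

159.5

Σ = (49) + (15) + (32) + (26) + (30) + (-6) + (40) + (96) + (37) = 319
Area = |Σ|/2 = 159.5.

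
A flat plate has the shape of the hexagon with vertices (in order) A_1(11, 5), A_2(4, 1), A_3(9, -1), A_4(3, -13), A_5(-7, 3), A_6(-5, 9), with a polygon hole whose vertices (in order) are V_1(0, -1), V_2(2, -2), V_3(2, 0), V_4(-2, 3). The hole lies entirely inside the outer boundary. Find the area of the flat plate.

188

Outer boundary:
Σ = (-9) + (-13) + (-114) + (-82) + (-48) + (-124) = -390
Area = |Σ|/2 = 195.
Hole:
Apply the surveyor's formula: 2A = Σ (x_i·y_{i+1} − x_{i+1}·y_i), indices taken mod 4.
Σ = (2) + (4) + (6) + (2) = 14
Area = |Σ|/2 = 7.
Net area = 195 − 7 = 188.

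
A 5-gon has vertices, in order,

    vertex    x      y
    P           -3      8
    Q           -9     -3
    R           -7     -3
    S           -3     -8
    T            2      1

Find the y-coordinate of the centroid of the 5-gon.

-34/249

Apply the surveyor's formula. First the cross-terms c_i = x_i·y_{i+1} − x_{i+1}·y_i:
  81, 6, 47, 13, 19  ⇒  2A = 166, A = 83.
Then Σ (y_i + y_{i+1})·c_i = -68, so ȳ = -68 / (6·83) = -34/249.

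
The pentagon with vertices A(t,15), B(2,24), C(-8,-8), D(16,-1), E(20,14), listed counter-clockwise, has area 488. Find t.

Write out the shoelace sum; only the two edges meeting at A involve t:
2·Area = [(20·15 − t·14) + (t·24 − 2·15)] + 556
       = 10·t + 826 = 976
⇒ t = 15.

15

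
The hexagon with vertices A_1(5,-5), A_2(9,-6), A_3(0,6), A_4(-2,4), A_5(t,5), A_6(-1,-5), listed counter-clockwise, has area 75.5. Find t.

Write out the shoelace sum; only the two edges meeting at A_5 involve t:
2·Area = [((-2)·5 − t·4) + (t·(-5) − (-1)·5)] + 111
       = -9·t + 106 = 151
⇒ t = -5.

-5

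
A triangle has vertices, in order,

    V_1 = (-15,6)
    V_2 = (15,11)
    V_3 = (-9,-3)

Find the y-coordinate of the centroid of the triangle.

14/3

Apply Gauss's area formula. First the cross-terms c_i = x_i·y_{i+1} − x_{i+1}·y_i:
  -255, 54, -99  ⇒  2A = -300, A = -150.
Then Σ (y_i + y_{i+1})·c_i = -4200, so ȳ = -4200 / (6·(-150)) = 14/3.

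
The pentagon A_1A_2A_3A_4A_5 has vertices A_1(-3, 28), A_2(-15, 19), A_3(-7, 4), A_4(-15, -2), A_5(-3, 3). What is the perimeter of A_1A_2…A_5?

|A_1A_2| = √((-12)² + (-9)²) = √225 = 15
|A_2A_3| = √((8)² + (-15)²) = √289 = 17
|A_3A_4| = √((-8)² + (-6)²) = √100 = 10
|A_4A_5| = √((12)² + (5)²) = √169 = 13
|A_5A_1| = √((0)² + (25)²) = √625 = 25
Perimeter = 15 + 17 + 10 + 13 + 25 = 80.

80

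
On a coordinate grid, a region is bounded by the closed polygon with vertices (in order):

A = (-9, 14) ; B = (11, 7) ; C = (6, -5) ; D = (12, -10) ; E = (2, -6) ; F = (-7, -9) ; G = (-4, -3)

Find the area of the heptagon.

262

Apply the shoelace formula: 2A = Σ (x_i·y_{i+1} − x_{i+1}·y_i), indices taken mod 7.
Σ = (-217) + (-97) + (0) + (-52) + (-60) + (-15) + (-83) = -524
Area = |Σ|/2 = 262.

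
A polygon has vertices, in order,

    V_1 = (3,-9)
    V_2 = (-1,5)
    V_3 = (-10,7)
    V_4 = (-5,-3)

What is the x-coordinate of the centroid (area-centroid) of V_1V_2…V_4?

Apply the shoelace formula. First the cross-terms c_i = x_i·y_{i+1} − x_{i+1}·y_i:
  6, 43, 65, 54  ⇒  2A = 168, A = 84.
Then Σ (x_i + x_{i+1})·c_i = -1544, so x̄ = -1544 / (6·84) = -193/63.

-193/63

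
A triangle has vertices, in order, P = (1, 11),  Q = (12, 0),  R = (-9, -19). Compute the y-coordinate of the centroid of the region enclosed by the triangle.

Apply the shoelace formula. First the cross-terms c_i = x_i·y_{i+1} − x_{i+1}·y_i:
  -132, -228, -80  ⇒  2A = -440, A = -220.
Then Σ (y_i + y_{i+1})·c_i = 3520, so ȳ = 3520 / (6·(-220)) = -8/3.

-8/3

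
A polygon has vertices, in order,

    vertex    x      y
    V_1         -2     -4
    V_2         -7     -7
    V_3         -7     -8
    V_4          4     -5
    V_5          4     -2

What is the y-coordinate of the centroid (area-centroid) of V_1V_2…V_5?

Apply the surveyor's formula. First the cross-terms c_i = x_i·y_{i+1} − x_{i+1}·y_i:
  -14, 7, 67, 12, -20  ⇒  2A = 52, A = 26.
Then Σ (y_i + y_{i+1})·c_i = -786, so ȳ = -786 / (6·26) = -131/26.

-131/26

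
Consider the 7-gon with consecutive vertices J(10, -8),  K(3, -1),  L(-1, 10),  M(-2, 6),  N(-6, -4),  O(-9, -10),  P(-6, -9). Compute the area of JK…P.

Cross-terms: 14, 29, 14, 44, 24, 21, 138  ⇒  Σ = 284
Area = |Σ|/2 = 142.

142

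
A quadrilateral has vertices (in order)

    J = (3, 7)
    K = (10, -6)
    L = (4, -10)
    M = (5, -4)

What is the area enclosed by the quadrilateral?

Apply the surveyor's formula: 2A = Σ (x_i·y_{i+1} − x_{i+1}·y_i), indices taken mod 4.
J→K: (3)(-6) − (10)(7) = -88
K→L: (10)(-10) − (4)(-6) = -76
L→M: (4)(-4) − (5)(-10) = 34
M→J: (5)(7) − (3)(-4) = 47
Σ = -83
Area = |Σ|/2 = 41.5.

41.5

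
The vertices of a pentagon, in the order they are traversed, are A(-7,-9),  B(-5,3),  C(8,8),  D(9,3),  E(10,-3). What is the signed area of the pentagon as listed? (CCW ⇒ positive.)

-173

Apply the surveyor's formula: 2A = Σ (x_i·y_{i+1} − x_{i+1}·y_i), indices taken mod 5.
Cross-terms: -66, -64, -48, -57, -111  ⇒  Σ = -346
Signed area = Σ/2 = -173 (negative ⇒ clockwise traversal).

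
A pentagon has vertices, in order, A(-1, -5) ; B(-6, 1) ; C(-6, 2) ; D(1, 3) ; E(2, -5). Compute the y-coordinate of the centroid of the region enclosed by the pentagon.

Apply Gauss's area formula. First the cross-terms c_i = x_i·y_{i+1} − x_{i+1}·y_i:
  -31, -6, -20, -11, -15  ⇒  2A = -83, A = -41.5.
Then Σ (y_i + y_{i+1})·c_i = 178, so ȳ = 178 / (6·(-41.5)) = -178/249.

-178/249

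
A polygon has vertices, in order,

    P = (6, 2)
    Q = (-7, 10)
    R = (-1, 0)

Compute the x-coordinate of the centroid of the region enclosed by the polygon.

Apply Gauss's area formula. First the cross-terms c_i = x_i·y_{i+1} − x_{i+1}·y_i:
  74, 10, -2  ⇒  2A = 82, A = 41.
Then Σ (x_i + x_{i+1})·c_i = -164, so x̄ = -164 / (6·41) = -2/3.

-2/3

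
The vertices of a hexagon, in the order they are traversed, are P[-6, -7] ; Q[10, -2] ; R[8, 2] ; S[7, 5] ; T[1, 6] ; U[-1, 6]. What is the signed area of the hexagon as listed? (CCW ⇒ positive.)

P→Q: (-6)(-2) − (10)(-7) = 82
Q→R: (10)(2) − (8)(-2) = 36
R→S: (8)(5) − (7)(2) = 26
S→T: (7)(6) − (1)(5) = 37
T→U: (1)(6) − (-1)(6) = 12
U→P: (-1)(-7) − (-6)(6) = 43
Σ = 236
Signed area = Σ/2 = 118 (positive ⇒ counter-clockwise traversal).

118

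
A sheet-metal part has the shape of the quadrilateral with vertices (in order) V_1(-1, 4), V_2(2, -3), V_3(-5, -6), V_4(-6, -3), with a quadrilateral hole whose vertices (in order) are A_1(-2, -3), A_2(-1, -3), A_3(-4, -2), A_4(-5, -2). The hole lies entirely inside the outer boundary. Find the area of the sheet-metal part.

Outer boundary:
V_1→V_2: (-1)(-3) − (2)(4) = -5
V_2→V_3: (2)(-6) − (-5)(-3) = -27
V_3→V_4: (-5)(-3) − (-6)(-6) = -21
V_4→V_1: (-6)(4) − (-1)(-3) = -27
Σ = -80
Area = |Σ|/2 = 40.
Hole:
Σ = (3) + (-10) + (-2) + (11) = 2
Area = |Σ|/2 = 1.
Net area = 40 − 1 = 39.

39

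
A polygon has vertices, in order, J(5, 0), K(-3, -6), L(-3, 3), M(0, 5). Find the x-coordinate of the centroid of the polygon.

-22/291

Apply the shoelace formula. First the cross-terms c_i = x_i·y_{i+1} − x_{i+1}·y_i:
  -30, -27, -15, -25  ⇒  2A = -97, A = -48.5.
Then Σ (x_i + x_{i+1})·c_i = 22, so x̄ = 22 / (6·(-48.5)) = -22/291.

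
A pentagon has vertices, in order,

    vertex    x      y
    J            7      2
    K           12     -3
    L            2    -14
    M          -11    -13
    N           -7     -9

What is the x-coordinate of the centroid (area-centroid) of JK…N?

Apply the shoelace (surveyor's) formula. First the cross-terms c_i = x_i·y_{i+1} − x_{i+1}·y_i:
  -45, -162, -180, 8, 49  ⇒  2A = -330, A = -165.
Then Σ (x_i + x_{i+1})·c_i = -1647, so x̄ = -1647 / (6·(-165)) = 183/110.

183/110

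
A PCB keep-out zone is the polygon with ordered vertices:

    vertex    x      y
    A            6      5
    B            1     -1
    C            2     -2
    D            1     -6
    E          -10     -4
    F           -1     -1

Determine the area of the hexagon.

39

Apply the surveyor's formula: 2A = Σ (x_i·y_{i+1} − x_{i+1}·y_i), indices taken mod 6.
Cross-terms: -11, 0, -10, -64, 6, 1  ⇒  Σ = -78
Area = |Σ|/2 = 39.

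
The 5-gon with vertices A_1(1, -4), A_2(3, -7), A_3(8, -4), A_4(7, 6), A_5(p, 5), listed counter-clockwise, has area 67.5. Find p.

2

Write out the shoelace sum; only the two edges meeting at A_5 involve p:
2·Area = [(7·5 − p·6) + (p·(-4) − 1·5)] + 125
       = -10·p + 155 = 135
⇒ p = 2.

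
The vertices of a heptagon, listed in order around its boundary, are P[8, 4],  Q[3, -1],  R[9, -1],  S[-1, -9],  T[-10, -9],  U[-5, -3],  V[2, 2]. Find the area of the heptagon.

Apply the surveyor's formula: 2A = Σ (x_i·y_{i+1} − x_{i+1}·y_i), indices taken mod 7.
Σ = (-20) + (6) + (-82) + (-81) + (-15) + (-4) + (-8) = -204
Area = |Σ|/2 = 102.

102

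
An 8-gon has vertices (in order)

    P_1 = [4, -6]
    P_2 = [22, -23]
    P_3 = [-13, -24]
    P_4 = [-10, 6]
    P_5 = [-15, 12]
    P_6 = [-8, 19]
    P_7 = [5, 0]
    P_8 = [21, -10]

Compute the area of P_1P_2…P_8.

777.5

Σ = (40) + (-827) + (-318) + (-30) + (-189) + (-95) + (-50) + (-86) = -1555
Area = |Σ|/2 = 777.5.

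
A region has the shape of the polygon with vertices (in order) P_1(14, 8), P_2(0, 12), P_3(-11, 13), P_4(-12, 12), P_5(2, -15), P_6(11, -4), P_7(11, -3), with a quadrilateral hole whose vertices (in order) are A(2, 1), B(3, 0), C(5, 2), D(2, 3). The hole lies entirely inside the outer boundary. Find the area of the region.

384

Outer boundary:
Σ = (168) + (132) + (24) + (156) + (157) + (11) + (130) = 778
Area = |Σ|/2 = 389.
Hole:
Apply the shoelace (surveyor's) formula: 2A = Σ (x_i·y_{i+1} − x_{i+1}·y_i), indices taken mod 4.
Cross-terms: -3, 6, 11, -4  ⇒  Σ = 10
Area = |Σ|/2 = 5.
Net area = 389 − 5 = 384.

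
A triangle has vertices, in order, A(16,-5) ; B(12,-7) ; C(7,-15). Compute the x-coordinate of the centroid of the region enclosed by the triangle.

35/3

Apply the surveyor's formula. First the cross-terms c_i = x_i·y_{i+1} − x_{i+1}·y_i:
  -52, -131, 205  ⇒  2A = 22, A = 11.
Then Σ (x_i + x_{i+1})·c_i = 770, so x̄ = 770 / (6·11) = 35/3.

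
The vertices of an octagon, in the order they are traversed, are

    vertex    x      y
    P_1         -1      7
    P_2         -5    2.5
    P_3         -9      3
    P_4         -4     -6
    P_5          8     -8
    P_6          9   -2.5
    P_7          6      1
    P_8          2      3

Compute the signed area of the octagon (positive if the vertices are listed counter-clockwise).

Cross-terms: 32.5, 7.5, 66, 80, 52, 24, 16, 17  ⇒  Σ = 295
Signed area = Σ/2 = 147.5 (positive ⇒ counter-clockwise traversal).

147.5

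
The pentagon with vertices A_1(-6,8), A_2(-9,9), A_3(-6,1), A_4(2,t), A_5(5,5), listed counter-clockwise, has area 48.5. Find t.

4

Write out the shoelace sum; only the two edges meeting at A_4 involve t:
2·Area = [((-6)·t − 2·1) + (2·5 − 5·t)] + 133
       = -11·t + 141 = 97
⇒ t = 4.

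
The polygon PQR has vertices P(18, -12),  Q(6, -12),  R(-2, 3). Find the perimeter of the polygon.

54

|PQ| = √((-12)² + (0)²) = √144 = 12
|QR| = √((-8)² + (15)²) = √289 = 17
|RP| = √((20)² + (-15)²) = √625 = 25
Perimeter = 12 + 17 + 25 = 54.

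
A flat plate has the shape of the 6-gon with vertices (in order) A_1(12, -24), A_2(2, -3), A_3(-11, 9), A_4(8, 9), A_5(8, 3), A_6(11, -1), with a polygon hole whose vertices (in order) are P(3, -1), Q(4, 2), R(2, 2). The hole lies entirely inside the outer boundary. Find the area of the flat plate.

Outer boundary:
Σ = (12) + (-15) + (-171) + (-48) + (-41) + (-252) = -515
Area = |Σ|/2 = 257.5.
Hole:
Apply the surveyor's formula: 2A = Σ (x_i·y_{i+1} − x_{i+1}·y_i), indices taken mod 3.
Cross-terms: 10, 4, -8  ⇒  Σ = 6
Area = |Σ|/2 = 3.
Net area = 257.5 − 3 = 254.5.

254.5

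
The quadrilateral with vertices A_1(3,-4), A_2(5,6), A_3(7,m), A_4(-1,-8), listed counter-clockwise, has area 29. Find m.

The doubled signed area Σ (x_i y_{i+1} − x_{i+1} y_i) is linear in m.
With m=0 it equals -32; the coefficient of m is 6 (from the two edges through A_3).
So 6·m + -32 = 2·29 = 58 ⇒ m = 15.

15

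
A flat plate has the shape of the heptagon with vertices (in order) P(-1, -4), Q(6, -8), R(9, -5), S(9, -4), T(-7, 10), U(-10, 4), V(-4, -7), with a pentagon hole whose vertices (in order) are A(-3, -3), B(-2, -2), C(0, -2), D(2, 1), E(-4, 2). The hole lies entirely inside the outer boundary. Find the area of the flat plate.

139

Outer boundary:
Apply Gauss's area formula: 2A = Σ (x_i·y_{i+1} − x_{i+1}·y_i), indices taken mod 7.
P→Q: (-1)(-8) − (6)(-4) = 32
Q→R: (6)(-5) − (9)(-8) = 42
R→S: (9)(-4) − (9)(-5) = 9
S→T: (9)(10) − (-7)(-4) = 62
T→U: (-7)(4) − (-10)(10) = 72
U→V: (-10)(-7) − (-4)(4) = 86
V→P: (-4)(-4) − (-1)(-7) = 9
Σ = 312
Area = |Σ|/2 = 156.
Hole:
Σ = (0) + (4) + (4) + (8) + (18) = 34
Area = |Σ|/2 = 17.
Net area = 156 − 17 = 139.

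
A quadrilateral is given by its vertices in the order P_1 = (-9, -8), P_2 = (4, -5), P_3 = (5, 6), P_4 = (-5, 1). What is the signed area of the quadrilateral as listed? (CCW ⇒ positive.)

105

Σ = (77) + (49) + (35) + (49) = 210
Signed area = Σ/2 = 105 (positive ⇒ counter-clockwise traversal).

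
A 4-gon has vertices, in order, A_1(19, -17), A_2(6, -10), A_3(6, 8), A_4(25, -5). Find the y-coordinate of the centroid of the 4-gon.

-97/18

Apply the shoelace (surveyor's) formula. First the cross-terms c_i = x_i·y_{i+1} − x_{i+1}·y_i:
  -88, 108, -230, -330  ⇒  2A = -540, A = -270.
Then Σ (y_i + y_{i+1})·c_i = 8730, so ȳ = 8730 / (6·(-270)) = -97/18.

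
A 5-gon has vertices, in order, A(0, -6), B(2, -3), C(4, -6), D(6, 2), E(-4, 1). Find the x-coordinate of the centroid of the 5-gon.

66/47

Apply the shoelace (surveyor's) formula. First the cross-terms c_i = x_i·y_{i+1} − x_{i+1}·y_i:
  12, 0, 44, 14, 24  ⇒  2A = 94, A = 47.
Then Σ (x_i + x_{i+1})·c_i = 396, so x̄ = 396 / (6·47) = 66/47.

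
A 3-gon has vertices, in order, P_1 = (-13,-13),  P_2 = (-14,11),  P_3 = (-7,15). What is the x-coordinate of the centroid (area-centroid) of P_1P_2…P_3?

Apply the shoelace formula. First the cross-terms c_i = x_i·y_{i+1} − x_{i+1}·y_i:
  -325, -133, 286  ⇒  2A = -172, A = -86.
Then Σ (x_i + x_{i+1})·c_i = 5848, so x̄ = 5848 / (6·(-86)) = -34/3.

-34/3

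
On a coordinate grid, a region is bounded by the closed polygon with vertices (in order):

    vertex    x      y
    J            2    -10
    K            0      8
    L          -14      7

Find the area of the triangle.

127

Cross-terms: 16, 112, 126  ⇒  Σ = 254
Area = |Σ|/2 = 127.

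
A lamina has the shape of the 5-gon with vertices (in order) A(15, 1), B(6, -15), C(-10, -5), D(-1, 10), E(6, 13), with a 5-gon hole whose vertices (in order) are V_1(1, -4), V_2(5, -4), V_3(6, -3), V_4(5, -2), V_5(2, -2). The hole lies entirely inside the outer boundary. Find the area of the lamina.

Outer boundary:
Σ = (-231) + (-180) + (-105) + (-73) + (-189) = -778
Area = |Σ|/2 = 389.
Hole:
Apply Gauss's area formula: 2A = Σ (x_i·y_{i+1} − x_{i+1}·y_i), indices taken mod 5.
Σ = (16) + (9) + (3) + (-6) + (-6) = 16
Area = |Σ|/2 = 8.
Net area = 389 − 8 = 381.

381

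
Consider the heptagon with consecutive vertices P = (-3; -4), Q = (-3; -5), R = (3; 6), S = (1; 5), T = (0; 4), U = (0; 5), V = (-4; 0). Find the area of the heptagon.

24.5

Σ = (3) + (-3) + (9) + (4) + (0) + (20) + (16) = 49
Area = |Σ|/2 = 24.5.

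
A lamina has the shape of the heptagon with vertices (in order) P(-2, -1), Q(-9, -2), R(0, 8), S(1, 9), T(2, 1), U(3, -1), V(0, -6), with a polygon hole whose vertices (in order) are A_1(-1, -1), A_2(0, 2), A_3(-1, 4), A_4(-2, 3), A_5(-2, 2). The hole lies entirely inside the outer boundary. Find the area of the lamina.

63

Outer boundary:
Apply the shoelace formula: 2A = Σ (x_i·y_{i+1} − x_{i+1}·y_i), indices taken mod 7.
Σ = (-5) + (-72) + (-8) + (-17) + (-5) + (-18) + (-12) = -137
Area = |Σ|/2 = 68.5.
Hole:
Apply the shoelace (surveyor's) formula: 2A = Σ (x_i·y_{i+1} − x_{i+1}·y_i), indices taken mod 5.
Cross-terms: -2, 2, 5, 2, 4  ⇒  Σ = 11
Area = |Σ|/2 = 5.5.
Net area = 68.5 − 5.5 = 63.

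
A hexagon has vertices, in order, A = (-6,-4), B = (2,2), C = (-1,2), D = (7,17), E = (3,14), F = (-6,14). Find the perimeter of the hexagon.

|AB| = √((8)² + (6)²) = √100 = 10
|BC| = √((-3)² + (0)²) = √9 = 3
|CD| = √((8)² + (15)²) = √289 = 17
|DE| = √((-4)² + (-3)²) = √25 = 5
|EF| = √((-9)² + (0)²) = √81 = 9
|FA| = √((0)² + (-18)²) = √324 = 18
Perimeter = 10 + 3 + 17 + 5 + 9 + 18 = 62.

62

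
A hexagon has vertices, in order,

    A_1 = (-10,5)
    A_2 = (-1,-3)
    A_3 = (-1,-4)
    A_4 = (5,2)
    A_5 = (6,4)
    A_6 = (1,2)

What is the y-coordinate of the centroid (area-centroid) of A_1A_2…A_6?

298/285

Apply Gauss's area formula. First the cross-terms c_i = x_i·y_{i+1} − x_{i+1}·y_i:
  35, 1, 18, 8, 8, 25  ⇒  2A = 95, A = 47.5.
Then Σ (y_i + y_{i+1})·c_i = 298, so ȳ = 298 / (6·47.5) = 298/285.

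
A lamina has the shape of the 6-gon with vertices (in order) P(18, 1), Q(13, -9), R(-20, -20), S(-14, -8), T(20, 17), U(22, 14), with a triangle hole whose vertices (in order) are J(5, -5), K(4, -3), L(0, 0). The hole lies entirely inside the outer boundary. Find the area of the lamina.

566

Outer boundary:
Σ = (-175) + (-440) + (-120) + (-78) + (-94) + (-230) = -1137
Area = |Σ|/2 = 568.5.
Hole:
Σ = (5) + (0) + (0) = 5
Area = |Σ|/2 = 2.5.
Net area = 568.5 − 2.5 = 566.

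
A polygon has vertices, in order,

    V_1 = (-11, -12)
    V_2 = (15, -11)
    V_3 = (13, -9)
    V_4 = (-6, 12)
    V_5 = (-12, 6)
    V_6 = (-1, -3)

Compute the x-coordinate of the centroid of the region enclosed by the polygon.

Apply the shoelace formula. First the cross-terms c_i = x_i·y_{i+1} − x_{i+1}·y_i:
  301, 8, 102, 108, 42, -21  ⇒  2A = 540, A = 270.
Then Σ (x_i + x_{i+1})·c_i = -96, so x̄ = -96 / (6·270) = -8/135.

-8/135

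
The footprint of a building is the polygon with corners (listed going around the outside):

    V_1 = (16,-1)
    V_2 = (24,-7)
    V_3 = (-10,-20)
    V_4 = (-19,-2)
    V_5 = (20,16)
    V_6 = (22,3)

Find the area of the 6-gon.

812

Apply the surveyor's formula: 2A = Σ (x_i·y_{i+1} − x_{i+1}·y_i), indices taken mod 6.
Σ = (-88) + (-550) + (-360) + (-264) + (-292) + (-70) = -1624
Area = |Σ|/2 = 812.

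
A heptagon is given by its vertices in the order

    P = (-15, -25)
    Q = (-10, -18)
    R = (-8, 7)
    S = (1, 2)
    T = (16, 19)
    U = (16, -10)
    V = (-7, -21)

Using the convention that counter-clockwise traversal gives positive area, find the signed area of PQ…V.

Cross-terms: 20, -214, -23, -13, -464, -406, -140  ⇒  Σ = -1240
Signed area = Σ/2 = -620 (negative ⇒ clockwise traversal).

-620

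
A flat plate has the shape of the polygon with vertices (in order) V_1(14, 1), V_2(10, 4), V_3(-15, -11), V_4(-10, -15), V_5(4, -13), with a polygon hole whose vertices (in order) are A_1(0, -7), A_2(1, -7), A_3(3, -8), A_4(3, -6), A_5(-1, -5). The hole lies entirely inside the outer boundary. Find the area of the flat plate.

Outer boundary:
Apply the shoelace formula: 2A = Σ (x_i·y_{i+1} − x_{i+1}·y_i), indices taken mod 5.
V_1→V_2: (14)(4) − (10)(1) = 46
V_2→V_3: (10)(-11) − (-15)(4) = -50
V_3→V_4: (-15)(-15) − (-10)(-11) = 115
V_4→V_5: (-10)(-13) − (4)(-15) = 190
V_5→V_1: (4)(1) − (14)(-13) = 186
Σ = 487
Area = |Σ|/2 = 243.5.
Hole:
Apply the shoelace (surveyor's) formula: 2A = Σ (x_i·y_{i+1} − x_{i+1}·y_i), indices taken mod 5.
A_1→A_2: (0)(-7) − (1)(-7) = 7
A_2→A_3: (1)(-8) − (3)(-7) = 13
A_3→A_4: (3)(-6) − (3)(-8) = 6
A_4→A_5: (3)(-5) − (-1)(-6) = -21
A_5→A_1: (-1)(-7) − (0)(-5) = 7
Σ = 12
Area = |Σ|/2 = 6.
Net area = 243.5 − 6 = 237.5.

237.5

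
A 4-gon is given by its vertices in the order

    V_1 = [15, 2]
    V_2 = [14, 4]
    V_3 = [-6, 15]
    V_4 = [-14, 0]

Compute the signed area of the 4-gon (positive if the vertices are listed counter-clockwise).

224

V_1→V_2: (15)(4) − (14)(2) = 32
V_2→V_3: (14)(15) − (-6)(4) = 234
V_3→V_4: (-6)(0) − (-14)(15) = 210
V_4→V_1: (-14)(2) − (15)(0) = -28
Σ = 448
Signed area = Σ/2 = 224 (positive ⇒ counter-clockwise traversal).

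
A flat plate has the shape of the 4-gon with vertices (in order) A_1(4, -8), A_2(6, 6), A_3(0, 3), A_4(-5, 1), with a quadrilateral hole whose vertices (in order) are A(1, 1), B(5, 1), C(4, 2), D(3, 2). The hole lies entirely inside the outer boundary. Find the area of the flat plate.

68

Outer boundary:
Apply Gauss's area formula: 2A = Σ (x_i·y_{i+1} − x_{i+1}·y_i), indices taken mod 4.
Σ = (72) + (18) + (15) + (36) = 141
Area = |Σ|/2 = 70.5.
Hole:
Σ = (-4) + (6) + (2) + (1) = 5
Area = |Σ|/2 = 2.5.
Net area = 70.5 − 2.5 = 68.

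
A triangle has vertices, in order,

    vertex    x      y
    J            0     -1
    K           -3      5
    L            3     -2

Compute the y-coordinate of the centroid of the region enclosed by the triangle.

Apply the surveyor's formula. First the cross-terms c_i = x_i·y_{i+1} − x_{i+1}·y_i:
  -3, -9, -3  ⇒  2A = -15, A = -7.5.
Then Σ (y_i + y_{i+1})·c_i = -30, so ȳ = -30 / (6·(-7.5)) = 2/3.

2/3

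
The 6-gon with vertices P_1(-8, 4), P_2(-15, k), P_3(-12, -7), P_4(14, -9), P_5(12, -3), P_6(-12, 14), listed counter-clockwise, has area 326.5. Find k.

5

The doubled signed area Σ (x_i y_{i+1} − x_{i+1} y_i) is linear in k.
With k=0 it equals 633; the coefficient of k is 4 (from the two edges through P_2).
So 4·k + 633 = 2·326.5 = 653 ⇒ k = 5.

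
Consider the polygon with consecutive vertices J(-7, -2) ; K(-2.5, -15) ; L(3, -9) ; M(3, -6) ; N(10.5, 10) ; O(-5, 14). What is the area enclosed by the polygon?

287.25

Apply the shoelace (surveyor's) formula: 2A = Σ (x_i·y_{i+1} − x_{i+1}·y_i), indices taken mod 6.
Σ = (100) + (67.5) + (9) + (93) + (197) + (108) = 574.5
Area = |Σ|/2 = 287.25.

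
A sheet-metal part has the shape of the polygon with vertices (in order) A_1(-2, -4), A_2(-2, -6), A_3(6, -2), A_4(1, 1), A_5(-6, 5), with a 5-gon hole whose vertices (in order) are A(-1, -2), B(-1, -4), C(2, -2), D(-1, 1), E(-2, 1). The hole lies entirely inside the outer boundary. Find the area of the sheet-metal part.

Outer boundary:
Σ = (4) + (40) + (8) + (11) + (34) = 97
Area = |Σ|/2 = 48.5.
Hole:
A→B: (-1)(-4) − (-1)(-2) = 2
B→C: (-1)(-2) − (2)(-4) = 10
C→D: (2)(1) − (-1)(-2) = 0
D→E: (-1)(1) − (-2)(1) = 1
E→A: (-2)(-2) − (-1)(1) = 5
Σ = 18
Area = |Σ|/2 = 9.
Net area = 48.5 − 9 = 39.5.

39.5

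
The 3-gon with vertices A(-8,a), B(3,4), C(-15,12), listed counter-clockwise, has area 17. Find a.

7

The doubled signed area Σ (x_i y_{i+1} − x_{i+1} y_i) is linear in a.
With a=0 it equals 160; the coefficient of a is -18 (from the two edges through A).
So -18·a + 160 = 2·17 = 34 ⇒ a = 7.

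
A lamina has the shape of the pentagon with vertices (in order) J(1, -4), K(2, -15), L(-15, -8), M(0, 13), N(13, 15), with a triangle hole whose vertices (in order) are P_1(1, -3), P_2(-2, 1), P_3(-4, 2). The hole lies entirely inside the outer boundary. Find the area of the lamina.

337

Outer boundary:
Apply the shoelace (surveyor's) formula: 2A = Σ (x_i·y_{i+1} − x_{i+1}·y_i), indices taken mod 5.
Cross-terms: -7, -241, -195, -169, -67  ⇒  Σ = -679
Area = |Σ|/2 = 339.5.
Hole:
Apply the surveyor's formula: 2A = Σ (x_i·y_{i+1} − x_{i+1}·y_i), indices taken mod 3.
Cross-terms: -5, 0, 10  ⇒  Σ = 5
Area = |Σ|/2 = 2.5.
Net area = 339.5 − 2.5 = 337.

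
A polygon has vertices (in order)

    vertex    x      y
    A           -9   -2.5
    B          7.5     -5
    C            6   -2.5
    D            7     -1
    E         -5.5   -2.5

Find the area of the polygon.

27.375

A→B: (-9)(-5) − (7.5)(-2.5) = 63.75
B→C: (7.5)(-2.5) − (6)(-5) = 11.25
C→D: (6)(-1) − (7)(-2.5) = 11.5
D→E: (7)(-2.5) − (-5.5)(-1) = -23
E→A: (-5.5)(-2.5) − (-9)(-2.5) = -8.75
Σ = 54.75
Area = |Σ|/2 = 27.375.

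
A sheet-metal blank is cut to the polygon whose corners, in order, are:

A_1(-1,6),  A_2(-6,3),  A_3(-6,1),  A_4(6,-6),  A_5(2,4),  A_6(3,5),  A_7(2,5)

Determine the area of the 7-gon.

65.5

Apply the surveyor's formula: 2A = Σ (x_i·y_{i+1} − x_{i+1}·y_i), indices taken mod 7.
Σ = (33) + (12) + (30) + (36) + (-2) + (5) + (17) = 131
Area = |Σ|/2 = 65.5.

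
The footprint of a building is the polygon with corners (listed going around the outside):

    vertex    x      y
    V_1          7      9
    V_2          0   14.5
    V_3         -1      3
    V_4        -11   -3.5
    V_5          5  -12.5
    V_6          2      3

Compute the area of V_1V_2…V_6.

Apply the shoelace (surveyor's) formula: 2A = Σ (x_i·y_{i+1} − x_{i+1}·y_i), indices taken mod 6.
V_1→V_2: (7)(14.5) − (0)(9) = 101.5
V_2→V_3: (0)(3) − (-1)(14.5) = 14.5
V_3→V_4: (-1)(-3.5) − (-11)(3) = 36.5
V_4→V_5: (-11)(-12.5) − (5)(-3.5) = 155
V_5→V_6: (5)(3) − (2)(-12.5) = 40
V_6→V_1: (2)(9) − (7)(3) = -3
Σ = 344.5
Area = |Σ|/2 = 172.25.

172.25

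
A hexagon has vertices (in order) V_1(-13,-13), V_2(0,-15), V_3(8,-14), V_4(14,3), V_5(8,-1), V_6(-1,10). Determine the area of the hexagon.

Σ = (195) + (120) + (220) + (-38) + (79) + (143) = 719
Area = |Σ|/2 = 359.5.

359.5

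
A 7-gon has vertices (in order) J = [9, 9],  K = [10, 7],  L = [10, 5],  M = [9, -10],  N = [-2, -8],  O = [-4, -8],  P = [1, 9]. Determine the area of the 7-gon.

Cross-terms: -27, -20, -145, -92, -16, -28, -72  ⇒  Σ = -400
Area = |Σ|/2 = 200.

200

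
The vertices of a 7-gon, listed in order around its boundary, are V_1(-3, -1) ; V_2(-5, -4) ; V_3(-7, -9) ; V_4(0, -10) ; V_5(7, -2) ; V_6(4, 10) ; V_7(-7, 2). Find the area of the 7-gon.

V_1→V_2: (-3)(-4) − (-5)(-1) = 7
V_2→V_3: (-5)(-9) − (-7)(-4) = 17
V_3→V_4: (-7)(-10) − (0)(-9) = 70
V_4→V_5: (0)(-2) − (7)(-10) = 70
V_5→V_6: (7)(10) − (4)(-2) = 78
V_6→V_7: (4)(2) − (-7)(10) = 78
V_7→V_1: (-7)(-1) − (-3)(2) = 13
Σ = 333
Area = |Σ|/2 = 166.5.

166.5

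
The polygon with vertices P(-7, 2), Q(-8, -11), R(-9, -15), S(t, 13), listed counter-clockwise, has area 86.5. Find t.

The doubled signed area Σ (x_i y_{i+1} − x_{i+1} y_i) is linear in t.
With t=0 it equals 88; the coefficient of t is 17 (from the two edges through S).
So 17·t + 88 = 2·86.5 = 173 ⇒ t = 5.

5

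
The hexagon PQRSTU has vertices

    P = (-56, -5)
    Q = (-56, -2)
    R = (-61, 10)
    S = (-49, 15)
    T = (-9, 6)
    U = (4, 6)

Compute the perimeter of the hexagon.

|PQ| = √((0)² + (3)²) = √9 = 3
|QR| = √((-5)² + (12)²) = √169 = 13
|RS| = √((12)² + (5)²) = √169 = 13
|ST| = √((40)² + (-9)²) = √1681 = 41
|TU| = √((13)² + (0)²) = √169 = 13
|UP| = √((-60)² + (-11)²) = √3721 = 61
Perimeter = 3 + 13 + 13 + 41 + 13 + 61 = 144.

144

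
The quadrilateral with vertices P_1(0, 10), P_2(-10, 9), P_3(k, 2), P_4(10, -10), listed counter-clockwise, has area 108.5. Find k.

-3

Write out the shoelace sum; only the two edges meeting at P_3 involve k:
2·Area = [((-10)·2 − k·9) + (k·(-10) − 10·2)] + 200
       = -19·k + 160 = 217
⇒ k = -3.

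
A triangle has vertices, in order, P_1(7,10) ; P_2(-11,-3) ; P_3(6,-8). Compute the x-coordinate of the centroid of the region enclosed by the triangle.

2/3

Apply the surveyor's formula. First the cross-terms c_i = x_i·y_{i+1} − x_{i+1}·y_i:
  89, 106, 116  ⇒  2A = 311, A = 155.5.
Then Σ (x_i + x_{i+1})·c_i = 622, so x̄ = 622 / (6·155.5) = 2/3.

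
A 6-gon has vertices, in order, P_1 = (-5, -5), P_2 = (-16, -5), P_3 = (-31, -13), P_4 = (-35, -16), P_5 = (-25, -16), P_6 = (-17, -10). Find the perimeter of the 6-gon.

|P_1P_2| = √((-11)² + (0)²) = √121 = 11
|P_2P_3| = √((-15)² + (-8)²) = √289 = 17
|P_3P_4| = √((-4)² + (-3)²) = √25 = 5
|P_4P_5| = √((10)² + (0)²) = √100 = 10
|P_5P_6| = √((8)² + (6)²) = √100 = 10
|P_6P_1| = √((12)² + (5)²) = √169 = 13
Perimeter = 11 + 17 + 5 + 10 + 10 + 13 = 66.

66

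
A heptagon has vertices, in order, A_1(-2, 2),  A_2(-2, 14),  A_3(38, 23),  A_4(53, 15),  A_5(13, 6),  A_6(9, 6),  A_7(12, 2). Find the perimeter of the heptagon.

134

|A_1A_2| = √((0)² + (12)²) = √144 = 12
|A_2A_3| = √((40)² + (9)²) = √1681 = 41
|A_3A_4| = √((15)² + (-8)²) = √289 = 17
|A_4A_5| = √((-40)² + (-9)²) = √1681 = 41
|A_5A_6| = √((-4)² + (0)²) = √16 = 4
|A_6A_7| = √((3)² + (-4)²) = √25 = 5
|A_7A_1| = √((-14)² + (0)²) = √196 = 14
Perimeter = 12 + 41 + 17 + 41 + 4 + 5 + 14 = 134.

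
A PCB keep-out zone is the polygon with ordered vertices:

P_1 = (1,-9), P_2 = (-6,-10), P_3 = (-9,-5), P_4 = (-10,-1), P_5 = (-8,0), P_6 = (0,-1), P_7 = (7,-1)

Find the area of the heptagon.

110

Σ = (-64) + (-60) + (-41) + (-8) + (8) + (7) + (-62) = -220
Area = |Σ|/2 = 110.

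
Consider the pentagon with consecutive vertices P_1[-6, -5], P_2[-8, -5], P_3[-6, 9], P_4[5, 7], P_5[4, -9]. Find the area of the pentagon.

P_1→P_2: (-6)(-5) − (-8)(-5) = -10
P_2→P_3: (-8)(9) − (-6)(-5) = -102
P_3→P_4: (-6)(7) − (5)(9) = -87
P_4→P_5: (5)(-9) − (4)(7) = -73
P_5→P_1: (4)(-5) − (-6)(-9) = -74
Σ = -346
Area = |Σ|/2 = 173.

173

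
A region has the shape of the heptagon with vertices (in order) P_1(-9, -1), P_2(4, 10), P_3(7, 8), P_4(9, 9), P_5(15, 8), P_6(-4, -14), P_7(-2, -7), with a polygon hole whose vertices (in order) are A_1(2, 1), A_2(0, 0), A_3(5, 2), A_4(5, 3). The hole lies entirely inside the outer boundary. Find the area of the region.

Outer boundary:
P_1→P_2: (-9)(10) − (4)(-1) = -86
P_2→P_3: (4)(8) − (7)(10) = -38
P_3→P_4: (7)(9) − (9)(8) = -9
P_4→P_5: (9)(8) − (15)(9) = -63
P_5→P_6: (15)(-14) − (-4)(8) = -178
P_6→P_7: (-4)(-7) − (-2)(-14) = 0
P_7→P_1: (-2)(-1) − (-9)(-7) = -61
Σ = -435
Area = |Σ|/2 = 217.5.
Hole:
Apply the shoelace formula: 2A = Σ (x_i·y_{i+1} − x_{i+1}·y_i), indices taken mod 4.
Σ = (0) + (0) + (5) + (-1) = 4
Area = |Σ|/2 = 2.
Net area = 217.5 − 2 = 215.5.

215.5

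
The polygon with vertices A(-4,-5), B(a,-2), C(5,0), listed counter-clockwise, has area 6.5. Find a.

4

The doubled signed area Σ (x_i y_{i+1} − x_{i+1} y_i) is linear in a.
With a=0 it equals -7; the coefficient of a is 5 (from the two edges through B).
So 5·a + -7 = 2·6.5 = 13 ⇒ a = 4.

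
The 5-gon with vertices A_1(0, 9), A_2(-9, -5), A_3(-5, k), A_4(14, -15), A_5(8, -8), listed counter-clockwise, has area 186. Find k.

-7

Write out the shoelace sum; only the two edges meeting at A_3 involve k:
2·Area = [((-9)·k − (-5)·(-5)) + ((-5)·(-15) − 14·k)] + 161
       = -23·k + 211 = 372
⇒ k = -7.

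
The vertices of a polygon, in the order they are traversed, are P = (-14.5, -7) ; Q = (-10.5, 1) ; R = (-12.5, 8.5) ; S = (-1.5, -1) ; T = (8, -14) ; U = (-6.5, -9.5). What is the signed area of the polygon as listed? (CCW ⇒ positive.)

Apply the shoelace formula: 2A = Σ (x_i·y_{i+1} − x_{i+1}·y_i), indices taken mod 6.
Σ = (-88) + (-76.75) + (25.25) + (29) + (-167) + (-92.25) = -369.75
Signed area = Σ/2 = -184.875 (negative ⇒ clockwise traversal).

-184.875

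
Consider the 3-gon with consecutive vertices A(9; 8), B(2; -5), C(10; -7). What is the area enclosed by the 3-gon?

59

Apply Gauss's area formula: 2A = Σ (x_i·y_{i+1} − x_{i+1}·y_i), indices taken mod 3.
Cross-terms: -61, 36, 143  ⇒  Σ = 118
Area = |Σ|/2 = 59.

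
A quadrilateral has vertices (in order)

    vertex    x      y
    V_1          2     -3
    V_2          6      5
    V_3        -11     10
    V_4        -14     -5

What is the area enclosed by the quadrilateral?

195

Σ = (28) + (115) + (195) + (52) = 390
Area = |Σ|/2 = 195.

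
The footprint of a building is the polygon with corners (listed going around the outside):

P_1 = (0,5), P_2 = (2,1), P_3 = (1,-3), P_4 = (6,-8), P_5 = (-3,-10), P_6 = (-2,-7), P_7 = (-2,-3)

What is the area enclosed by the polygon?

54

Apply the shoelace (surveyor's) formula: 2A = Σ (x_i·y_{i+1} − x_{i+1}·y_i), indices taken mod 7.
Σ = (-10) + (-7) + (10) + (-84) + (1) + (-8) + (-10) = -108
Area = |Σ|/2 = 54.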